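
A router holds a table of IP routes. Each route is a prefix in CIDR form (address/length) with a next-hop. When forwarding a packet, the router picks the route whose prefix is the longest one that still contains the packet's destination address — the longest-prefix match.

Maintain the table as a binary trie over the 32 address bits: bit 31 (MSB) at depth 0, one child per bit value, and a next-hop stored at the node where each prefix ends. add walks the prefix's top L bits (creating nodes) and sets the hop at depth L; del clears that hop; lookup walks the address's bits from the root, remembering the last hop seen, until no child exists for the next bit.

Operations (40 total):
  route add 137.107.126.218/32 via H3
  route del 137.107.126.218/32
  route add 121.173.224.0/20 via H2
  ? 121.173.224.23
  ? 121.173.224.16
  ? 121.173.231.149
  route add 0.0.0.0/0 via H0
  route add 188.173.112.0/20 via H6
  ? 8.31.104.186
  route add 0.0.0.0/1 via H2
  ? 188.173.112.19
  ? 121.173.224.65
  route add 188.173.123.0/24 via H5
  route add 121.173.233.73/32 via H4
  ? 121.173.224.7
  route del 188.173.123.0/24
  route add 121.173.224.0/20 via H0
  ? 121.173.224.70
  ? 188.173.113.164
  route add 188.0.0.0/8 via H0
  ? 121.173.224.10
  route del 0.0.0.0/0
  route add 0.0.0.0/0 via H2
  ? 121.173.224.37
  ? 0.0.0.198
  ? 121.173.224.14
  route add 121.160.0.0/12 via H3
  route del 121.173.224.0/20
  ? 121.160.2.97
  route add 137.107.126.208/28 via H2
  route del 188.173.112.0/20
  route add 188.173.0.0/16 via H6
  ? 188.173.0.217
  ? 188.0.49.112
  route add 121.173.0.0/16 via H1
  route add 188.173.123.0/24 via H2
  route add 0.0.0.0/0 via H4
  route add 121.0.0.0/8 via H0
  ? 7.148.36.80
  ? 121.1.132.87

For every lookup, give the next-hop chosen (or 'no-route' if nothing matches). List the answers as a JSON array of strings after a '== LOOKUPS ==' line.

Trace:
  add 137.107.126.218/32 -> H3 at depth 32
  - 137.107.126.218/32 clear@32
  add 121.173.224.0/20 -> H2 at depth 20
  ? 121.173.224.23  path d0:-→d1:-→d2:-→d3:-→d4:-→d5:-→d6:-→d7:-→d8:-→d9:-→d10:-→d11:-→d12:-→d13:-→d14:-→d15:-→d16:-→d17:-→d18:-→d19:-→d20:H2  best=H2
  ? 121.173.224.16  path d0:-→d1:-→d2:-→d3:-→d4:-→d5:-→d6:-→d7:-→d8:-→d9:-→d10:-→d11:-→d12:-→d13:-→d14:-→d15:-→d16:-→d17:-→d18:-→d19:-→d20:H2  best=H2
  ? 121.173.231.149  path d0:-→d1:-→d2:-→d3:-→d4:-→d5:-→d6:-→d7:-→d8:-→d9:-→d10:-→d11:-→d12:-→d13:-→d14:-→d15:-→d16:-→d17:-→d18:-→d19:-→d20:H2  best=H2
  add 0.0.0.0/0 -> H0 at depth 0
  add 188.173.112.0/20 -> H6 at depth 20
  ? 8.31.104.186  path d0:H0→d1:-  best=H0
  add 0.0.0.0/1 -> H2 at depth 1
  ? 188.173.112.19  path d0:H0→d1:-→d2:-→d3:-→d4:-→d5:-→d6:-→d7:-→d8:-→d9:-→d10:-→d11:-→d12:-→d13:-→d14:-→d15:-→d16:-→d17:-→d18:-→d19:-→d20:H6  best=H6
  ? 121.173.224.65  path d0:H0→d1:H2→d2:-→d3:-→d4:-→d5:-→d6:-→d7:-→d8:-→d9:-→d10:-→d11:-→d12:-→d13:-→d14:-→d15:-→d16:-→d17:-→d18:-→d19:-→d20:H2  best=H2
  add 188.173.123.0/24 -> H5 at depth 24
  add 121.173.233.73/32 -> H4 at depth 32
  ? 121.173.224.7  path d0:H0→d1:H2→d2:-→d3:-→d4:-→d5:-→d6:-→d7:-→d8:-→d9:-→d10:-→d11:-→d12:-→d13:-→d14:-→d15:-→d16:-→d17:-→d18:-→d19:-→d20:H2  best=H2
  - 188.173.123.0/24 clear@24
  add 121.173.224.0/20 -> H0 at depth 20
  ? 121.173.224.70  path d0:H0→d1:H2→d2:-→d3:-→d4:-→d5:-→d6:-→d7:-→d8:-→d9:-→d10:-→d11:-→d12:-→d13:-→d14:-→d15:-→d16:-→d17:-→d18:-→d19:-→d20:H0  best=H0
  ? 188.173.113.164  path d0:H0→d1:-→d2:-→d3:-→d4:-→d5:-→d6:-→d7:-→d8:-→d9:-→d10:-→d11:-→d12:-→d13:-→d14:-→d15:-→d16:-→d17:-→d18:-→d19:-→d20:H6  best=H6
  add 188.0.0.0/8 -> H0 at depth 8
  ? 121.173.224.10  path d0:H0→d1:H2→d2:-→d3:-→d4:-→d5:-→d6:-→d7:-→d8:-→d9:-→d10:-→d11:-→d12:-→d13:-→d14:-→d15:-→d16:-→d17:-→d18:-→d19:-→d20:H0  best=H0
  - 0.0.0.0/0 clear@0
  add 0.0.0.0/0 -> H2 at depth 0
  ? 121.173.224.37  path d0:H2→d1:H2→d2:-→d3:-→d4:-→d5:-→d6:-→d7:-→d8:-→d9:-→d10:-→d11:-→d12:-→d13:-→d14:-→d15:-→d16:-→d17:-→d18:-→d19:-→d20:H0  best=H0
  ? 0.0.0.198  path d0:H2→d1:H2  best=H2
  ? 121.173.224.14  path d0:H2→d1:H2→d2:-→d3:-→d4:-→d5:-→d6:-→d7:-→d8:-→d9:-→d10:-→d11:-→d12:-→d13:-→d14:-→d15:-→d16:-→d17:-→d18:-→d19:-→d20:H0  best=H0
  add 121.160.0.0/12 -> H3 at depth 12
  - 121.173.224.0/20 clear@20
  ? 121.160.2.97  path d0:H2→d1:H2→d2:-→d3:-→d4:-→d5:-→d6:-→d7:-→d8:-→d9:-→d10:-→d11:-→d12:H3  best=H3
  add 137.107.126.208/28 -> H2 at depth 28
  - 188.173.112.0/20 clear@20
  add 188.173.0.0/16 -> H6 at depth 16
  ? 188.173.0.217  path d0:H2→d1:-→d2:-→d3:-→d4:-→d5:-→d6:-→d7:-→d8:H0→d9:-→d10:-→d11:-→d12:-→d13:-→d14:-→d15:-→d16:H6→d17:-  best=H6
  ? 188.0.49.112  path d0:H2→d1:-→d2:-→d3:-→d4:-→d5:-→d6:-→d7:-→d8:H0  best=H0
  add 121.173.0.0/16 -> H1 at depth 16
  add 188.173.123.0/24 -> H2 at depth 24
  add 0.0.0.0/0 -> H4 at depth 0
  add 121.0.0.0/8 -> H0 at depth 8
  ? 7.148.36.80  path d0:H4→d1:H2  best=H2
  ? 121.1.132.87  path d0:H4→d1:H2→d2:-→d3:-→d4:-→d5:-→d6:-→d7:-→d8:H0  best=H0

== LOOKUPS ==
["H2","H2","H2","H0","H6","H2","H2","H0","H6","H0","H0","H2","H0","H3","H6","H0","H2","H0"]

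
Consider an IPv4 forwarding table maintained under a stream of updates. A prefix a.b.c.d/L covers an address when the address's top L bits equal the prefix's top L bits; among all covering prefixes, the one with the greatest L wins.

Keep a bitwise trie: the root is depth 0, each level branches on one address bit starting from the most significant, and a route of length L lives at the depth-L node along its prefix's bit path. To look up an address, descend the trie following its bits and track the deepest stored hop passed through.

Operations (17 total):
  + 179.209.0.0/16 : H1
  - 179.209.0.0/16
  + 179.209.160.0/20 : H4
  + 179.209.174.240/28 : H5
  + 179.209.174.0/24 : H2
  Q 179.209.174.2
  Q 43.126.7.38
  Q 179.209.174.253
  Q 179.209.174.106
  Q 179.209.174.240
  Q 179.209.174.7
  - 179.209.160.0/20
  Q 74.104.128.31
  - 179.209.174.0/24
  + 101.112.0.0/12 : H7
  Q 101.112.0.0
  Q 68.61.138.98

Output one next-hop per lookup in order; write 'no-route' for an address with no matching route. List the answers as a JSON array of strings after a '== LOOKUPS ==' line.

Trace:
  + 179.209.0.0/16 (H1) depth=16
  del 179.209.0.0/16 (clear depth 16)
  + 179.209.160.0/20 (H4) depth=20
  + 179.209.174.240/28 (H5) depth=28
  + 179.209.174.0/24 (H2) depth=24
  lookup 179.209.174.2: bits 101100111101000110101110 walk d0:-→d1:-→d2:-→d3:-→d4:-→d5:-→d6:-→d7:-→d8:-→d9:-→d10:-→d11:-→d12:-→d13:-→d14:-→d15:-→d16:-→d17:-→d18:-→d19:-→d20:H4→d21:-→d22:-→d23:-→d24:H2 -> H2
  lookup 43.126.7.38: bits ε walk d0:- -> no-route
  lookup 179.209.174.253: bits 1011001111010001101011101111 walk d0:-→d1:-→d2:-→d3:-→d4:-→d5:-→d6:-→d7:-→d8:-→d9:-→d10:-→d11:-→d12:-→d13:-→d14:-→d15:-→d16:-→d17:-→d18:-→d19:-→d20:H4→d21:-→d22:-→d23:-→d24:H2→d25:-→d26:-→d27:-→d28:H5 -> H5
  lookup 179.209.174.106: bits 101100111101000110101110 walk d0:-→d1:-→d2:-→d3:-→d4:-→d5:-→d6:-→d7:-→d8:-→d9:-→d10:-→d11:-→d12:-→d13:-→d14:-→d15:-→d16:-→d17:-→d18:-→d19:-→d20:H4→d21:-→d22:-→d23:-→d24:H2 -> H2
  lookup 179.209.174.240: bits 1011001111010001101011101111 walk d0:-→d1:-→d2:-→d3:-→d4:-→d5:-→d6:-→d7:-→d8:-→d9:-→d10:-→d11:-→d12:-→d13:-→d14:-→d15:-→d16:-→d17:-→d18:-→d19:-→d20:H4→d21:-→d22:-→d23:-→d24:H2→d25:-→d26:-→d27:-→d28:H5 -> H5
  lookup 179.209.174.7: bits 101100111101000110101110 walk d0:-→d1:-→d2:-→d3:-→d4:-→d5:-→d6:-→d7:-→d8:-→d9:-→d10:-→d11:-→d12:-→d13:-→d14:-→d15:-→d16:-→d17:-→d18:-→d19:-→d20:H4→d21:-→d22:-→d23:-→d24:H2 -> H2
  del 179.209.160.0/20 (clear depth 20)
  lookup 74.104.128.31: bits ε walk d0:- -> no-route
  del 179.209.174.0/24 (clear depth 24)
  + 101.112.0.0/12 (H7) depth=12
  lookup 101.112.0.0: bits 011001010111 walk d0:-→d1:-→d2:-→d3:-→d4:-→d5:-→d6:-→d7:-→d8:-→d9:-→d10:-→d11:-→d12:H7 -> H7
  lookup 68.61.138.98: bits 01 walk d0:-→d1:-→d2:- -> no-route

== LOOKUPS ==
["H2","no-route","H5","H2","H5","H2","no-route","H7","no-route"]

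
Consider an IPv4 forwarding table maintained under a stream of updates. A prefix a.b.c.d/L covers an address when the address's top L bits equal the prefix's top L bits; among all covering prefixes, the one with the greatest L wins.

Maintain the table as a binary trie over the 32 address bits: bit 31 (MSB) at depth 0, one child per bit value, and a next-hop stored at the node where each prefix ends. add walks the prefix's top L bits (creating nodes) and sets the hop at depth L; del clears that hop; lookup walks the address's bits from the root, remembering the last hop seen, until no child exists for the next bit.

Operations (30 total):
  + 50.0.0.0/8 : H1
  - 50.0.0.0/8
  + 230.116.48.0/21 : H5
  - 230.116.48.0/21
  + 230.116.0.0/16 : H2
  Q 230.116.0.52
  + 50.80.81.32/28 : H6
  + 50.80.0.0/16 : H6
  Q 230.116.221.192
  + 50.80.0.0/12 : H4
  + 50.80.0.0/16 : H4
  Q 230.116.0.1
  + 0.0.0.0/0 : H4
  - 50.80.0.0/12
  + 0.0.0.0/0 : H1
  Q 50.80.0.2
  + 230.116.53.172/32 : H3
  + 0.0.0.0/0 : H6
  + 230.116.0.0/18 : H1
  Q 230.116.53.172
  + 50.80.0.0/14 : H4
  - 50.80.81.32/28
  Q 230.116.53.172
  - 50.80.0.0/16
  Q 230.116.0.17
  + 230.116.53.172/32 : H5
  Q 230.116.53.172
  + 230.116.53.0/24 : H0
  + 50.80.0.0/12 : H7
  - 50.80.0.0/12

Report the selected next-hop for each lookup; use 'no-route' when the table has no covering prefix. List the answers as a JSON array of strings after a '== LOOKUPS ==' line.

Apply in order:
  add 50.0.0.0/8 -> H1 at depth 8
  - 50.0.0.0/8 clear@8
  add 230.116.48.0/21 -> H5 at depth 21
  - 230.116.48.0/21 clear@21
  add 230.116.0.0/16 -> H2 at depth 16
  Q 230.116.0.52: descend 111001100111010000 ; hops seen [H2] ; pick H2
  add 50.80.81.32/28 -> H6 at depth 28
  add 50.80.0.0/16 -> H6 at depth 16
  Q 230.116.221.192: descend 1110011001110100 ; hops seen [H2] ; pick H2
  add 50.80.0.0/12 -> H4 at depth 12
  add 50.80.0.0/16 -> H4 at depth 16
  Q 230.116.0.1: descend 111001100111010000 ; hops seen [H2] ; pick H2
  add 0.0.0.0/0 -> H4 at depth 0
  - 50.80.0.0/12 clear@12
  add 0.0.0.0/0 -> H1 at depth 0
  Q 50.80.0.2: descend 00110010010100000 ; hops seen [H1,H4] ; pick H4
  add 230.116.53.172/32 -> H3 at depth 32
  add 0.0.0.0/0 -> H6 at depth 0
  add 230.116.0.0/18 -> H1 at depth 18
  Q 230.116.53.172: descend 11100110011101000011010110101100 ; hops seen [H6,H2,H1,H3] ; pick H3
  add 50.80.0.0/14 -> H4 at depth 14
  - 50.80.81.32/28 clear@28
  Q 230.116.53.172: descend 11100110011101000011010110101100 ; hops seen [H6,H2,H1,H3] ; pick H3
  - 50.80.0.0/16 clear@16
  Q 230.116.0.17: descend 111001100111010000 ; hops seen [H6,H2,H1] ; pick H1
  add 230.116.53.172/32 -> H5 at depth 32
  Q 230.116.53.172: descend 11100110011101000011010110101100 ; hops seen [H6,H2,H1,H5] ; pick H5
  add 230.116.53.0/24 -> H0 at depth 24
  add 50.80.0.0/12 -> H7 at depth 12
  - 50.80.0.0/12 clear@12

== LOOKUPS ==
["H2","H2","H2","H4","H3","H3","H1","H5"]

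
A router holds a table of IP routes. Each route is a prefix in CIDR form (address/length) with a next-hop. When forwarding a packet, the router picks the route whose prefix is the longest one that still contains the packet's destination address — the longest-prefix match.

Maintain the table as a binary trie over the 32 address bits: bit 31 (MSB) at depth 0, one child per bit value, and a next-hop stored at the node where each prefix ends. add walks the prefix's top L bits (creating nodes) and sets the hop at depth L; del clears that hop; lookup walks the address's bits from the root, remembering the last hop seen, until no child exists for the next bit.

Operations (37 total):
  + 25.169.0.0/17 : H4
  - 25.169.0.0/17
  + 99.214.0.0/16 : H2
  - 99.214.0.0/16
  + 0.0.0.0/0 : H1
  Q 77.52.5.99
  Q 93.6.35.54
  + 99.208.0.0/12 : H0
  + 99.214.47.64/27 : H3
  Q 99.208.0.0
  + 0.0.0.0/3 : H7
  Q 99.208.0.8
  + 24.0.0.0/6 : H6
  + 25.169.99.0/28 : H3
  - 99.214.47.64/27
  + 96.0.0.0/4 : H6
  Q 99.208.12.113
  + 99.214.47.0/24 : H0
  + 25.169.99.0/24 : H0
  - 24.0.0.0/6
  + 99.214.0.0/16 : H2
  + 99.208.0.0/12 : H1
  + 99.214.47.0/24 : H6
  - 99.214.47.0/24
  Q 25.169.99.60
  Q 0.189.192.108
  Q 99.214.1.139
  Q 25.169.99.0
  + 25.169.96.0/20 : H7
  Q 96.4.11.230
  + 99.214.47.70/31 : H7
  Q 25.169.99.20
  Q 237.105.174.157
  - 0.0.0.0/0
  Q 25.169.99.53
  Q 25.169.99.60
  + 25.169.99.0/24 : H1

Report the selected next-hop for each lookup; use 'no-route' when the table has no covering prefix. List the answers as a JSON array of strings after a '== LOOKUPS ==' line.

Trace:
  add 25.169.0.0/17 -> H4 at depth 17
  - 25.169.0.0/17 clear@17
  add 99.214.0.0/16 -> H2 at depth 16
  - 99.214.0.0/16 clear@16
  add 0.0.0.0/0 -> H1 at depth 0
  Q 77.52.5.99: descend 01 ; hops seen [H1] ; pick H1
  Q 93.6.35.54: descend 01 ; hops seen [H1] ; pick H1
  add 99.208.0.0/12 -> H0 at depth 12
  add 99.214.47.64/27 -> H3 at depth 27
  Q 99.208.0.0: descend 0110001111010 ; hops seen [H1,H0] ; pick H0
  add 0.0.0.0/3 -> H7 at depth 3
  Q 99.208.0.8: descend 0110001111010 ; hops seen [H1,H0] ; pick H0
  add 24.0.0.0/6 -> H6 at depth 6
  add 25.169.99.0/28 -> H3 at depth 28
  - 99.214.47.64/27 clear@27
  add 96.0.0.0/4 -> H6 at depth 4
  Q 99.208.12.113: descend 0110001111010 ; hops seen [H1,H6,H0] ; pick H0
  add 99.214.47.0/24 -> H0 at depth 24
  add 25.169.99.0/24 -> H0 at depth 24
  - 24.0.0.0/6 clear@6
  add 99.214.0.0/16 -> H2 at depth 16
  add 99.208.0.0/12 -> H1 at depth 12
  add 99.214.47.0/24 -> H6 at depth 24
  - 99.214.47.0/24 clear@24
  Q 25.169.99.60: descend 00011001101010010110001100 ; hops seen [H1,H7,H0] ; pick H0
  Q 0.189.192.108: descend 000 ; hops seen [H1,H7] ; pick H7
  Q 99.214.1.139: descend 011000111101011000 ; hops seen [H1,H6,H1,H2] ; pick H2
  Q 25.169.99.0: descend 0001100110101001011000110000 ; hops seen [H1,H7,H0,H3] ; pick H3
  add 25.169.96.0/20 -> H7 at depth 20
  Q 96.4.11.230: descend 011000 ; hops seen [H1,H6] ; pick H6
  add 99.214.47.70/31 -> H7 at depth 31
  Q 25.169.99.20: descend 000110011010100101100011000 ; hops seen [H1,H7,H7,H0] ; pick H0
  Q 237.105.174.157: descend ε ; hops seen [H1] ; pick H1
  - 0.0.0.0/0 clear@0
  Q 25.169.99.53: descend 00011001101010010110001100 ; hops seen [H7,H7,H0] ; pick H0
  Q 25.169.99.60: descend 00011001101010010110001100 ; hops seen [H7,H7,H0] ; pick H0
  add 25.169.99.0/24 -> H1 at depth 24

== LOOKUPS ==
["H1","H1","H0","H0","H0","H0","H7","H2","H3","H6","H0","H1","H0","H0"]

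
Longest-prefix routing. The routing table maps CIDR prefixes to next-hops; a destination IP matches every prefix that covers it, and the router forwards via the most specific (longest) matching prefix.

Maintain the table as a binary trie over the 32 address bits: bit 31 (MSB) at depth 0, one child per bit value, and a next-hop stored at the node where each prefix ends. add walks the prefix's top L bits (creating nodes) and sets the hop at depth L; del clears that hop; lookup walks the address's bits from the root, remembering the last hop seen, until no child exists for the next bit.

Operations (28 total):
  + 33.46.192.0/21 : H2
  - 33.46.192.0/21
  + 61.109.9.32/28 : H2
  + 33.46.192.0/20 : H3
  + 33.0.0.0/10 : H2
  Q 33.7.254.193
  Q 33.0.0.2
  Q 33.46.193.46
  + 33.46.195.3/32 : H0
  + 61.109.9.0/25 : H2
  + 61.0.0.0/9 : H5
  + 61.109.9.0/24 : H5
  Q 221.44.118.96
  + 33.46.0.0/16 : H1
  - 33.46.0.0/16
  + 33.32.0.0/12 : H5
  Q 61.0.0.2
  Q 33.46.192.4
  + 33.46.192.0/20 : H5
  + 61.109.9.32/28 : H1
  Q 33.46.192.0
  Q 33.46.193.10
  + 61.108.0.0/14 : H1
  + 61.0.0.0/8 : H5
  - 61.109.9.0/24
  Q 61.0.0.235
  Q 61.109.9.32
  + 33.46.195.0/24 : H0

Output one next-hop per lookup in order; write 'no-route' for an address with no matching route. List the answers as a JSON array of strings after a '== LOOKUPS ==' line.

Trace:
  + 33.46.192.0/21 (H2) depth=21
  - 33.46.192.0/21 clear@21
  + 61.109.9.32/28 (H2) depth=28
  + 33.46.192.0/20 (H3) depth=20
  + 33.0.0.0/10 (H2) depth=10
  lookup 33.7.254.193: bits 0010000100 walk d0:-→d1:-→d2:-→d3:-→d4:-→d5:-→d6:-→d7:-→d8:-→d9:-→d10:H2 -> H2
  lookup 33.0.0.2: bits 0010000100 walk d0:-→d1:-→d2:-→d3:-→d4:-→d5:-→d6:-→d7:-→d8:-→d9:-→d10:H2 -> H2
  lookup 33.46.193.46: bits 001000010010111011000 walk d0:-→d1:-→d2:-→d3:-→d4:-→d5:-→d6:-→d7:-→d8:-→d9:-→d10:H2→d11:-→d12:-→d13:-→d14:-→d15:-→d16:-→d17:-→d18:-→d19:-→d20:H3→d21:- -> H3
  + 33.46.195.3/32 (H0) depth=32
  + 61.109.9.0/25 (H2) depth=25
  + 61.0.0.0/9 (H5) depth=9
  + 61.109.9.0/24 (H5) depth=24
  lookup 221.44.118.96: bits ε walk d0:- -> no-route
  + 33.46.0.0/16 (H1) depth=16
  - 33.46.0.0/16 clear@16
  + 33.32.0.0/12 (H5) depth=12
  lookup 61.0.0.2: bits 001111010 walk d0:-→d1:-→d2:-→d3:-→d4:-→d5:-→d6:-→d7:-→d8:-→d9:H5 -> H5
  lookup 33.46.192.4: bits 0010000100101110110000 walk d0:-→d1:-→d2:-→d3:-→d4:-→d5:-→d6:-→d7:-→d8:-→d9:-→d10:H2→d11:-→d12:H5→d13:-→d14:-→d15:-→d16:-→d17:-→d18:-→d19:-→d20:H3→d21:-→d22:- -> H3
  + 33.46.192.0/20 (H5) depth=20
  + 61.109.9.32/28 (H1) depth=28
  lookup 33.46.192.0: bits 0010000100101110110000 walk d0:-→d1:-→d2:-→d3:-→d4:-→d5:-→d6:-→d7:-→d8:-→d9:-→d10:H2→d11:-→d12:H5→d13:-→d14:-→d15:-→d16:-→d17:-→d18:-→d19:-→d20:H5→d21:-→d22:- -> H5
  lookup 33.46.193.10: bits 0010000100101110110000 walk d0:-→d1:-→d2:-→d3:-→d4:-→d5:-→d6:-→d7:-→d8:-→d9:-→d10:H2→d11:-→d12:H5→d13:-→d14:-→d15:-→d16:-→d17:-→d18:-→d19:-→d20:H5→d21:-→d22:- -> H5
  + 61.108.0.0/14 (H1) depth=14
  + 61.0.0.0/8 (H5) depth=8
  - 61.109.9.0/24 clear@24
  lookup 61.0.0.235: bits 001111010 walk d0:-→d1:-→d2:-→d3:-→d4:-→d5:-→d6:-→d7:-→d8:H5→d9:H5 -> H5
  lookup 61.109.9.32: bits 0011110101101101000010010010 walk d0:-→d1:-→d2:-→d3:-→d4:-→d5:-→d6:-→d7:-→d8:H5→d9:H5→d10:-→d11:-→d12:-→d13:-→d14:H1→d15:-→d16:-→d17:-→d18:-→d19:-→d20:-→d21:-→d22:-→d23:-→d24:-→d25:H2→d26:-→d27:-→d28:H1 -> H1
  + 33.46.195.0/24 (H0) depth=24

== LOOKUPS ==
["H2","H2","H3","no-route","H5","H3","H5","H5","H5","H1"]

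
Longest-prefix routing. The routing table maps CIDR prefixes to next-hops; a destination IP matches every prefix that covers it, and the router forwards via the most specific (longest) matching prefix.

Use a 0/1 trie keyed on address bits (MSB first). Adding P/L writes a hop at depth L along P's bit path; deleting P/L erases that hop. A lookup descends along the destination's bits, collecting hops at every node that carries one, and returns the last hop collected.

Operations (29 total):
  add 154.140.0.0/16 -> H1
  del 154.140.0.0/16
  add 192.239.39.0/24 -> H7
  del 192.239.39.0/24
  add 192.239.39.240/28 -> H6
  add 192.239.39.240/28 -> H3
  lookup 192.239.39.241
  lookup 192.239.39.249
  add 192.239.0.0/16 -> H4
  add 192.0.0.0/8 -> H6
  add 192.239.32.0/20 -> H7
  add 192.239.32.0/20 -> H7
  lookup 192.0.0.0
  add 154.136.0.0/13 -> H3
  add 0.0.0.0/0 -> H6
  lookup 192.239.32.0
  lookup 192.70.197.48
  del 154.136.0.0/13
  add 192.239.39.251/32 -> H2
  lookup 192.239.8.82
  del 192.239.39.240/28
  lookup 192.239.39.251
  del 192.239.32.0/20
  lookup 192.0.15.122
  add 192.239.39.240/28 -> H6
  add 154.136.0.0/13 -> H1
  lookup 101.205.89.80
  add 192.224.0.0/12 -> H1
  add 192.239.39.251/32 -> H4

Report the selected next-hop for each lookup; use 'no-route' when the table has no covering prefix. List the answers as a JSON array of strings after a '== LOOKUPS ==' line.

Apply in order:
  + 154.140.0.0/16 (H1) depth=16
  del 154.140.0.0/16 (clear depth 16)
  + 192.239.39.0/24 (H7) depth=24
  del 192.239.39.0/24 (clear depth 24)
  + 192.239.39.240/28 (H6) depth=28
  + 192.239.39.240/28 (H3) depth=28
  ? 192.239.39.241  path d0:-→d1:-→d2:-→d3:-→d4:-→d5:-→d6:-→d7:-→d8:-→d9:-→d10:-→d11:-→d12:-→d13:-→d14:-→d15:-→d16:-→d17:-→d18:-→d19:-→d20:-→d21:-→d22:-→d23:-→d24:-→d25:-→d26:-→d27:-→d28:H3  best=H3
  ? 192.239.39.249  path d0:-→d1:-→d2:-→d3:-→d4:-→d5:-→d6:-→d7:-→d8:-→d9:-→d10:-→d11:-→d12:-→d13:-→d14:-→d15:-→d16:-→d17:-→d18:-→d19:-→d20:-→d21:-→d22:-→d23:-→d24:-→d25:-→d26:-→d27:-→d28:H3  best=H3
  + 192.239.0.0/16 (H4) depth=16
  + 192.0.0.0/8 (H6) depth=8
  + 192.239.32.0/20 (H7) depth=20
  + 192.239.32.0/20 (H7) depth=20
  ? 192.0.0.0  path d0:-→d1:-→d2:-→d3:-→d4:-→d5:-→d6:-→d7:-→d8:H6  best=H6
  + 154.136.0.0/13 (H3) depth=13
  + 0.0.0.0/0 (H6) depth=0
  ? 192.239.32.0  path d0:H6→d1:-→d2:-→d3:-→d4:-→d5:-→d6:-→d7:-→d8:H6→d9:-→d10:-→d11:-→d12:-→d13:-→d14:-→d15:-→d16:H4→d17:-→d18:-→d19:-→d20:H7→d21:-  best=H7
  ? 192.70.197.48  path d0:H6→d1:-→d2:-→d3:-→d4:-→d5:-→d6:-→d7:-→d8:H6  best=H6
  del 154.136.0.0/13 (clear depth 13)
  + 192.239.39.251/32 (H2) depth=32
  ? 192.239.8.82  path d0:H6→d1:-→d2:-→d3:-→d4:-→d5:-→d6:-→d7:-→d8:H6→d9:-→d10:-→d11:-→d12:-→d13:-→d14:-→d15:-→d16:H4→d17:-→d18:-  best=H4
  del 192.239.39.240/28 (clear depth 28)
  ? 192.239.39.251  path d0:H6→d1:-→d2:-→d3:-→d4:-→d5:-→d6:-→d7:-→d8:H6→d9:-→d10:-→d11:-→d12:-→d13:-→d14:-→d15:-→d16:H4→d17:-→d18:-→d19:-→d20:H7→d21:-→d22:-→d23:-→d24:-→d25:-→d26:-→d27:-→d28:-→d29:-→d30:-→d31:-→d32:H2  best=H2
  del 192.239.32.0/20 (clear depth 20)
  ? 192.0.15.122  path d0:H6→d1:-→d2:-→d3:-→d4:-→d5:-→d6:-→d7:-→d8:H6  best=H6
  + 192.239.39.240/28 (H6) depth=28
  + 154.136.0.0/13 (H1) depth=13
  ? 101.205.89.80  path d0:H6  best=H6
  + 192.224.0.0/12 (H1) depth=12
  + 192.239.39.251/32 (H4) depth=32

== LOOKUPS ==
["H3","H3","H6","H7","H6","H4","H2","H6","H6"]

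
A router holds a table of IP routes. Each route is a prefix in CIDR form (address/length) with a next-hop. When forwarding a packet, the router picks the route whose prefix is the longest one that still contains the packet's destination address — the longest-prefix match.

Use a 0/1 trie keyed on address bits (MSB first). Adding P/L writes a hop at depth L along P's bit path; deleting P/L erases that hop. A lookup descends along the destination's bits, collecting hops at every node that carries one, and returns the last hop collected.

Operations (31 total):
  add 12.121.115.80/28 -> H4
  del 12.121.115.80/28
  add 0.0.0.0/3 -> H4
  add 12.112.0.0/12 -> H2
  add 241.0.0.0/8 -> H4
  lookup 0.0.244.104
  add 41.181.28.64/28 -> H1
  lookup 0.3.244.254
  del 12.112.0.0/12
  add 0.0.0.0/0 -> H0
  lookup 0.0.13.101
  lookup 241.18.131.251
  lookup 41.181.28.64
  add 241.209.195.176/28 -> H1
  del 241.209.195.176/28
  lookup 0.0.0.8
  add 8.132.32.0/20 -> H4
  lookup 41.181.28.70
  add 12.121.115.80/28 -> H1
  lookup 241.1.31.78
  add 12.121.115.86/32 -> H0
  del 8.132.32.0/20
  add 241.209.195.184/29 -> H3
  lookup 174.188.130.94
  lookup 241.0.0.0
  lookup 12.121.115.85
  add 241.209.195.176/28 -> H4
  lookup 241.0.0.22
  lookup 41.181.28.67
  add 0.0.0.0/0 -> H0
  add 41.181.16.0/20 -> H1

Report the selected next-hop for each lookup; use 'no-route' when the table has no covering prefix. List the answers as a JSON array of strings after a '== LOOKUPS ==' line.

Process each operation:
  + 12.121.115.80/28 (H4) depth=28
  - 12.121.115.80/28 clear@28
  + 0.0.0.0/3 (H4) depth=3
  + 12.112.0.0/12 (H2) depth=12
  + 241.0.0.0/8 (H4) depth=8
  Q 0.0.244.104: descend 0000 ; hops seen [H4] ; pick H4
  + 41.181.28.64/28 (H1) depth=28
  Q 0.3.244.254: descend 0000 ; hops seen [H4] ; pick H4
  - 12.112.0.0/12 clear@12
  + 0.0.0.0/0 (H0) depth=0
  Q 0.0.13.101: descend 0000 ; hops seen [H0,H4] ; pick H4
  Q 241.18.131.251: descend 11110001 ; hops seen [H0,H4] ; pick H4
  Q 41.181.28.64: descend 0010100110110101000111000100 ; hops seen [H0,H1] ; pick H1
  + 241.209.195.176/28 (H1) depth=28
  - 241.209.195.176/28 clear@28
  Q 0.0.0.8: descend 0000 ; hops seen [H0,H4] ; pick H4
  + 8.132.32.0/20 (H4) depth=20
  Q 41.181.28.70: descend 0010100110110101000111000100 ; hops seen [H0,H1] ; pick H1
  + 12.121.115.80/28 (H1) depth=28
  Q 241.1.31.78: descend 11110001 ; hops seen [H0,H4] ; pick H4
  + 12.121.115.86/32 (H0) depth=32
  - 8.132.32.0/20 clear@20
  + 241.209.195.184/29 (H3) depth=29
  Q 174.188.130.94: descend 1 ; hops seen [H0] ; pick H0
  Q 241.0.0.0: descend 11110001 ; hops seen [H0,H4] ; pick H4
  Q 12.121.115.85: descend 000011000111100101110011010101 ; hops seen [H0,H4,H1] ; pick H1
  + 241.209.195.176/28 (H4) depth=28
  Q 241.0.0.22: descend 11110001 ; hops seen [H0,H4] ; pick H4
  Q 41.181.28.67: descend 0010100110110101000111000100 ; hops seen [H0,H1] ; pick H1
  + 0.0.0.0/0 (H0) depth=0
  + 41.181.16.0/20 (H1) depth=20

== LOOKUPS ==
["H4","H4","H4","H4","H1","H4","H1","H4","H0","H4","H1","H4","H1"]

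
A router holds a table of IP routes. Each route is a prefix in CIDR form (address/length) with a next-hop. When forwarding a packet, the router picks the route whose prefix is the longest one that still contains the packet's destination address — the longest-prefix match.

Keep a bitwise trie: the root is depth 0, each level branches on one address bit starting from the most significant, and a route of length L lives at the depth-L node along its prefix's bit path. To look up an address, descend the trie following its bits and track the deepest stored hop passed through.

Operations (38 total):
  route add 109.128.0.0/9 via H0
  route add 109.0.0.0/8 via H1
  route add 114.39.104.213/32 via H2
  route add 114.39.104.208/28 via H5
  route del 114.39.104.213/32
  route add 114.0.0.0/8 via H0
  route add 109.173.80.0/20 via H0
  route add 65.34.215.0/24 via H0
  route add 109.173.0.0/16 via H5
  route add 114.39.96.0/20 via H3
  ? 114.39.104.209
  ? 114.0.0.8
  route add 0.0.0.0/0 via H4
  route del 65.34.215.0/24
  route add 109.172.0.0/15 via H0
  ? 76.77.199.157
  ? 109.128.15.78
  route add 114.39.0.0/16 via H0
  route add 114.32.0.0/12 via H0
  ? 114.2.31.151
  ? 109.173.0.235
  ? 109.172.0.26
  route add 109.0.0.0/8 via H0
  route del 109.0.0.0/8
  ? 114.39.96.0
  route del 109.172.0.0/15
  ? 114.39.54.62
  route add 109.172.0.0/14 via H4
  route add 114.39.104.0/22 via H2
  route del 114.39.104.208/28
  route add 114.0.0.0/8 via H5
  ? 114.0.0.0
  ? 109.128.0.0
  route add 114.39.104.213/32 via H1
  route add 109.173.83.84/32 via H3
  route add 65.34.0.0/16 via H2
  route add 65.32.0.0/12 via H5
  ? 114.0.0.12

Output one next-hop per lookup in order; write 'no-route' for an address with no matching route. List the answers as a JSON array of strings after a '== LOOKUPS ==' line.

Process each operation:
  + 109.128.0.0/9 (H0) depth=9
  + 109.0.0.0/8 (H1) depth=8
  + 114.39.104.213/32 (H2) depth=32
  + 114.39.104.208/28 (H5) depth=28
  - 114.39.104.213/32 clear@32
  + 114.0.0.0/8 (H0) depth=8
  + 109.173.80.0/20 (H0) depth=20
  + 65.34.215.0/24 (H0) depth=24
  + 109.173.0.0/16 (H5) depth=16
  + 114.39.96.0/20 (H3) depth=20
  Q 114.39.104.209: descend 01110010001001110110100011010 ; hops seen [H0,H3,H5] ; pick H5
  Q 114.0.0.8: descend 0111001000 ; hops seen [H0] ; pick H0
  + 0.0.0.0/0 (H4) depth=0
  - 65.34.215.0/24 clear@24
  + 109.172.0.0/15 (H0) depth=15
  Q 76.77.199.157: descend 0100 ; hops seen [H4] ; pick H4
  Q 109.128.15.78: descend 0110110110 ; hops seen [H4,H1,H0] ; pick H0
  + 114.39.0.0/16 (H0) depth=16
  + 114.32.0.0/12 (H0) depth=12
  Q 114.2.31.151: descend 0111001000 ; hops seen [H4,H0] ; pick H0
  Q 109.173.0.235: descend 01101101101011010 ; hops seen [H4,H1,H0,H0,H5] ; pick H5
  Q 109.172.0.26: descend 011011011010110 ; hops seen [H4,H1,H0,H0] ; pick H0
  + 109.0.0.0/8 (H0) depth=8
  - 109.0.0.0/8 clear@8
  Q 114.39.96.0: descend 01110010001001110110 ; hops seen [H4,H0,H0,H0,H3] ; pick H3
  - 109.172.0.0/15 clear@15
  Q 114.39.54.62: descend 01110010001001110 ; hops seen [H4,H0,H0,H0] ; pick H0
  + 109.172.0.0/14 (H4) depth=14
  + 114.39.104.0/22 (H2) depth=22
  - 114.39.104.208/28 clear@28
  + 114.0.0.0/8 (H5) depth=8
  Q 114.0.0.0: descend 0111001000 ; hops seen [H4,H5] ; pick H5
  Q 109.128.0.0: descend 0110110110 ; hops seen [H4,H0] ; pick H0
  + 114.39.104.213/32 (H1) depth=32
  + 109.173.83.84/32 (H3) depth=32
  + 65.34.0.0/16 (H2) depth=16
  + 65.32.0.0/12 (H5) depth=12
  Q 114.0.0.12: descend 0111001000 ; hops seen [H4,H5] ; pick H5

== LOOKUPS ==
["H5","H0","H4","H0","H0","H5","H0","H3","H0","H5","H0","H5"]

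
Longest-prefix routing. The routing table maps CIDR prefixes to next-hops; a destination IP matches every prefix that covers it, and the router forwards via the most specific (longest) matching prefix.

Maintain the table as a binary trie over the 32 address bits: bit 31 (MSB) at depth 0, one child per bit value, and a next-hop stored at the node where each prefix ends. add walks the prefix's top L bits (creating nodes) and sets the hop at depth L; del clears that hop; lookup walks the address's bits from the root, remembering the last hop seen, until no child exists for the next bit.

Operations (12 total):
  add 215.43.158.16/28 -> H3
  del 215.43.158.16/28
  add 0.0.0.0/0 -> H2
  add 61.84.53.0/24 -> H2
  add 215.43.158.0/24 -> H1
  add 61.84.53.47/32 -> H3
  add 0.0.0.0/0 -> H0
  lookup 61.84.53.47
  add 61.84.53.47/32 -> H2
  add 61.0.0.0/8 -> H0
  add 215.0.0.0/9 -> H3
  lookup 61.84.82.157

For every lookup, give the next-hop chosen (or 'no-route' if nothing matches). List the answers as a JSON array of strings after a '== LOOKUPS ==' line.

Process each operation:
  add 215.43.158.16/28 -> H3 at depth 28
  del 215.43.158.16/28 (clear depth 28)
  add 0.0.0.0/0 -> H2 at depth 0
  add 61.84.53.0/24 -> H2 at depth 24
  add 215.43.158.0/24 -> H1 at depth 24
  add 61.84.53.47/32 -> H3 at depth 32
  add 0.0.0.0/0 -> H0 at depth 0
  lookup 61.84.53.47: bits 00111101010101000011010100101111 walk d0:H0→d1:-→d2:-→d3:-→d4:-→d5:-→d6:-→d7:-→d8:-→d9:-→d10:-→d11:-→d12:-→d13:-→d14:-→d15:-→d16:-→d17:-→d18:-→d19:-→d20:-→d21:-→d22:-→d23:-→d24:H2→d25:-→d26:-→d27:-→d28:-→d29:-→d30:-→d31:-→d32:H3 -> H3
  add 61.84.53.47/32 -> H2 at depth 32
  add 61.0.0.0/8 -> H0 at depth 8
  add 215.0.0.0/9 -> H3 at depth 9
  lookup 61.84.82.157: bits 00111101010101000 walk d0:H0→d1:-→d2:-→d3:-→d4:-→d5:-→d6:-→d7:-→d8:H0→d9:-→d10:-→d11:-→d12:-→d13:-→d14:-→d15:-→d16:-→d17:- -> H0

== LOOKUPS ==
["H3","H0"]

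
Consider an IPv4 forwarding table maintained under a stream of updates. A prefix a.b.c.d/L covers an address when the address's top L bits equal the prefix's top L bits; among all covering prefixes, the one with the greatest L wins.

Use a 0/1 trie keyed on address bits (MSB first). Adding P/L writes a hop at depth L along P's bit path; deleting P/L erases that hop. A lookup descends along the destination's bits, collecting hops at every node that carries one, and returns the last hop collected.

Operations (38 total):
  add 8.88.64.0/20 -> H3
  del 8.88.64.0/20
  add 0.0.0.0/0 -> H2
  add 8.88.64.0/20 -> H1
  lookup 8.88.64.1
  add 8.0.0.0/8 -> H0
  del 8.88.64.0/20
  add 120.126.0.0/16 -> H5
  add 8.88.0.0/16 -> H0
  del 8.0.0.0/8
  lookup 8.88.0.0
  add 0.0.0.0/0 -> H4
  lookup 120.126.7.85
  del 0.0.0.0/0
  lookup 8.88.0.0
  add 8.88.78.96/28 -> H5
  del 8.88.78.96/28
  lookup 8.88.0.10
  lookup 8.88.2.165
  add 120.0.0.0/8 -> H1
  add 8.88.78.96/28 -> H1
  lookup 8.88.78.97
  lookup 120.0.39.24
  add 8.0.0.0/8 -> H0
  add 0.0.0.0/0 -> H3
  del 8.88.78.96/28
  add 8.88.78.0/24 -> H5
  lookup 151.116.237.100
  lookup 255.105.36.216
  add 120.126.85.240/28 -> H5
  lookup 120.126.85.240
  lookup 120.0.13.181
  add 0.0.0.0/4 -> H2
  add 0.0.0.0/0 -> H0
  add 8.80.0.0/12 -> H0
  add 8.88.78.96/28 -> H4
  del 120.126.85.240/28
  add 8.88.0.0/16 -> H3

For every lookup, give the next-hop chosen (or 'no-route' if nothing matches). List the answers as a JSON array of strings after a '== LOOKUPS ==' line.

Apply in order:
  + 8.88.64.0/20 (H3) depth=20
  del 8.88.64.0/20 (clear depth 20)
  + 0.0.0.0/0 (H2) depth=0
  + 8.88.64.0/20 (H1) depth=20
  ? 8.88.64.1  path d0:H2→d1:-→d2:-→d3:-→d4:-→d5:-→d6:-→d7:-→d8:-→d9:-→d10:-→d11:-→d12:-→d13:-→d14:-→d15:-→d16:-→d17:-→d18:-→d19:-→d20:H1  best=H1
  + 8.0.0.0/8 (H0) depth=8
  del 8.88.64.0/20 (clear depth 20)
  + 120.126.0.0/16 (H5) depth=16
  + 8.88.0.0/16 (H0) depth=16
  del 8.0.0.0/8 (clear depth 8)
  ? 8.88.0.0  path d0:H2→d1:-→d2:-→d3:-→d4:-→d5:-→d6:-→d7:-→d8:-→d9:-→d10:-→d11:-→d12:-→d13:-→d14:-→d15:-→d16:H0→d17:-  best=H0
  + 0.0.0.0/0 (H4) depth=0
  ? 120.126.7.85  path d0:H4→d1:-→d2:-→d3:-→d4:-→d5:-→d6:-→d7:-→d8:-→d9:-→d10:-→d11:-→d12:-→d13:-→d14:-→d15:-→d16:H5  best=H5
  del 0.0.0.0/0 (clear depth 0)
  ? 8.88.0.0  path d0:-→d1:-→d2:-→d3:-→d4:-→d5:-→d6:-→d7:-→d8:-→d9:-→d10:-→d11:-→d12:-→d13:-→d14:-→d15:-→d16:H0→d17:-  best=H0
  + 8.88.78.96/28 (H5) depth=28
  del 8.88.78.96/28 (clear depth 28)
  ? 8.88.0.10  path d0:-→d1:-→d2:-→d3:-→d4:-→d5:-→d6:-→d7:-→d8:-→d9:-→d10:-→d11:-→d12:-→d13:-→d14:-→d15:-→d16:H0→d17:-  best=H0
  ? 8.88.2.165  path d0:-→d1:-→d2:-→d3:-→d4:-→d5:-→d6:-→d7:-→d8:-→d9:-→d10:-→d11:-→d12:-→d13:-→d14:-→d15:-→d16:H0→d17:-  best=H0
  + 120.0.0.0/8 (H1) depth=8
  + 8.88.78.96/28 (H1) depth=28
  ? 8.88.78.97  path d0:-→d1:-→d2:-→d3:-→d4:-→d5:-→d6:-→d7:-→d8:-→d9:-→d10:-→d11:-→d12:-→d13:-→d14:-→d15:-→d16:H0→d17:-→d18:-→d19:-→d20:-→d21:-→d22:-→d23:-→d24:-→d25:-→d26:-→d27:-→d28:H1  best=H1
  ? 120.0.39.24  path d0:-→d1:-→d2:-→d3:-→d4:-→d5:-→d6:-→d7:-→d8:H1→d9:-  best=H1
  + 8.0.0.0/8 (H0) depth=8
  + 0.0.0.0/0 (H3) depth=0
  del 8.88.78.96/28 (clear depth 28)
  + 8.88.78.0/24 (H5) depth=24
  ? 151.116.237.100  path d0:H3  best=H3
  ? 255.105.36.216  path d0:H3  best=H3
  + 120.126.85.240/28 (H5) depth=28
  ? 120.126.85.240  path d0:H3→d1:-→d2:-→d3:-→d4:-→d5:-→d6:-→d7:-→d8:H1→d9:-→d10:-→d11:-→d12:-→d13:-→d14:-→d15:-→d16:H5→d17:-→d18:-→d19:-→d20:-→d21:-→d22:-→d23:-→d24:-→d25:-→d26:-→d27:-→d28:H5  best=H5
  ? 120.0.13.181  path d0:H3→d1:-→d2:-→d3:-→d4:-→d5:-→d6:-→d7:-→d8:H1→d9:-  best=H1
  + 0.0.0.0/4 (H2) depth=4
  + 0.0.0.0/0 (H0) depth=0
  + 8.80.0.0/12 (H0) depth=12
  + 8.88.78.96/28 (H4) depth=28
  del 120.126.85.240/28 (clear depth 28)
  + 8.88.0.0/16 (H3) depth=16

== LOOKUPS ==
["H1","H0","H5","H0","H0","H0","H1","H1","H3","H3","H5","H1"]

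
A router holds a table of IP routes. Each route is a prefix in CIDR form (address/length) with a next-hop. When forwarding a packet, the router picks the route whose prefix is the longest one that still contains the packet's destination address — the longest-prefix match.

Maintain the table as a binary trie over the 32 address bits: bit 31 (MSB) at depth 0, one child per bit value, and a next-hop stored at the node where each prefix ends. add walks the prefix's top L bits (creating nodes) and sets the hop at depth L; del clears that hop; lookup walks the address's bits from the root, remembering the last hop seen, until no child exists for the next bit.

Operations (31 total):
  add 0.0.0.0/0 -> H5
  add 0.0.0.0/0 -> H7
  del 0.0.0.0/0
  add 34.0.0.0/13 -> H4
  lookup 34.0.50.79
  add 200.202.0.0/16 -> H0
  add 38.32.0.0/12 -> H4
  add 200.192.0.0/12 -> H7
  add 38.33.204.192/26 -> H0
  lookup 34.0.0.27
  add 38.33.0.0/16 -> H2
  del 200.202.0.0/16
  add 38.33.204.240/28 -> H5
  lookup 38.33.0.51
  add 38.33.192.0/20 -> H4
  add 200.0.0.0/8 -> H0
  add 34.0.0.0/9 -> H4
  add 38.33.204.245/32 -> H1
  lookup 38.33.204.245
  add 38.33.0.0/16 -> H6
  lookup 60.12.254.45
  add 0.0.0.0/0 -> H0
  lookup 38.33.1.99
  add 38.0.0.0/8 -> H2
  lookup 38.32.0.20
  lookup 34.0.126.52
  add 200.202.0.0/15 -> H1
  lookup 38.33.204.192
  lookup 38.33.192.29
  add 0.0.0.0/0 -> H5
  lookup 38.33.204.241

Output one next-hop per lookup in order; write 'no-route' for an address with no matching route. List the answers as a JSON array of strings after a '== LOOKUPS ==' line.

Apply in order:
  add 0.0.0.0/0 -> H5 at depth 0
  add 0.0.0.0/0 -> H7 at depth 0
  del 0.0.0.0/0 (clear depth 0)
  add 34.0.0.0/13 -> H4 at depth 13
  lookup 34.0.50.79: bits 0010001000000 walk d0:-→d1:-→d2:-→d3:-→d4:-→d5:-→d6:-→d7:-→d8:-→d9:-→d10:-→d11:-→d12:-→d13:H4 -> H4
  add 200.202.0.0/16 -> H0 at depth 16
  add 38.32.0.0/12 -> H4 at depth 12
  add 200.192.0.0/12 -> H7 at depth 12
  add 38.33.204.192/26 -> H0 at depth 26
  lookup 34.0.0.27: bits 0010001000000 walk d0:-→d1:-→d2:-→d3:-→d4:-→d5:-→d6:-→d7:-→d8:-→d9:-→d10:-→d11:-→d12:-→d13:H4 -> H4
  add 38.33.0.0/16 -> H2 at depth 16
  del 200.202.0.0/16 (clear depth 16)
  add 38.33.204.240/28 -> H5 at depth 28
  lookup 38.33.0.51: bits 0010011000100001 walk d0:-→d1:-→d2:-→d3:-→d4:-→d5:-→d6:-→d7:-→d8:-→d9:-→d10:-→d11:-→d12:H4→d13:-→d14:-→d15:-→d16:H2 -> H2
  add 38.33.192.0/20 -> H4 at depth 20
  add 200.0.0.0/8 -> H0 at depth 8
  add 34.0.0.0/9 -> H4 at depth 9
  add 38.33.204.245/32 -> H1 at depth 32
  lookup 38.33.204.245: bits 00100110001000011100110011110101 walk d0:-→d1:-→d2:-→d3:-→d4:-→d5:-→d6:-→d7:-→d8:-→d9:-→d10:-→d11:-→d12:H4→d13:-→d14:-→d15:-→d16:H2→d17:-→d18:-→d19:-→d20:H4→d21:-→d22:-→d23:-→d24:-→d25:-→d26:H0→d27:-→d28:H5→d29:-→d30:-→d31:-→d32:H1 -> H1
  add 38.33.0.0/16 -> H6 at depth 16
  lookup 60.12.254.45: bits 001 walk d0:-→d1:-→d2:-→d3:- -> no-route
  add 0.0.0.0/0 -> H0 at depth 0
  lookup 38.33.1.99: bits 0010011000100001 walk d0:H0→d1:-→d2:-→d3:-→d4:-→d5:-→d6:-→d7:-→d8:-→d9:-→d10:-→d11:-→d12:H4→d13:-→d14:-→d15:-→d16:H6 -> H6
  add 38.0.0.0/8 -> H2 at depth 8
  lookup 38.32.0.20: bits 001001100010000 walk d0:H0→d1:-→d2:-→d3:-→d4:-→d5:-→d6:-→d7:-→d8:H2→d9:-→d10:-→d11:-→d12:H4→d13:-→d14:-→d15:- -> H4
  lookup 34.0.126.52: bits 0010001000000 walk d0:H0→d1:-→d2:-→d3:-→d4:-→d5:-→d6:-→d7:-→d8:-→d9:H4→d10:-→d11:-→d12:-→d13:H4 -> H4
  add 200.202.0.0/15 -> H1 at depth 15
  lookup 38.33.204.192: bits 00100110001000011100110011 walk d0:H0→d1:-→d2:-→d3:-→d4:-→d5:-→d6:-→d7:-→d8:H2→d9:-→d10:-→d11:-→d12:H4→d13:-→d14:-→d15:-→d16:H6→d17:-→d18:-→d19:-→d20:H4→d21:-→d22:-→d23:-→d24:-→d25:-→d26:H0 -> H0
  lookup 38.33.192.29: bits 00100110001000011100 walk d0:H0→d1:-→d2:-→d3:-→d4:-→d5:-→d6:-→d7:-→d8:H2→d9:-→d10:-→d11:-→d12:H4→d13:-→d14:-→d15:-→d16:H6→d17:-→d18:-→d19:-→d20:H4 -> H4
  add 0.0.0.0/0 -> H5 at depth 0
  lookup 38.33.204.241: bits 00100110001000011100110011110 walk d0:H5→d1:-→d2:-→d3:-→d4:-→d5:-→d6:-→d7:-→d8:H2→d9:-→d10:-→d11:-→d12:H4→d13:-→d14:-→d15:-→d16:H6→d17:-→d18:-→d19:-→d20:H4→d21:-→d22:-→d23:-→d24:-→d25:-→d26:H0→d27:-→d28:H5→d29:- -> H5

== LOOKUPS ==
["H4","H4","H2","H1","no-route","H6","H4","H4","H0","H4","H5"]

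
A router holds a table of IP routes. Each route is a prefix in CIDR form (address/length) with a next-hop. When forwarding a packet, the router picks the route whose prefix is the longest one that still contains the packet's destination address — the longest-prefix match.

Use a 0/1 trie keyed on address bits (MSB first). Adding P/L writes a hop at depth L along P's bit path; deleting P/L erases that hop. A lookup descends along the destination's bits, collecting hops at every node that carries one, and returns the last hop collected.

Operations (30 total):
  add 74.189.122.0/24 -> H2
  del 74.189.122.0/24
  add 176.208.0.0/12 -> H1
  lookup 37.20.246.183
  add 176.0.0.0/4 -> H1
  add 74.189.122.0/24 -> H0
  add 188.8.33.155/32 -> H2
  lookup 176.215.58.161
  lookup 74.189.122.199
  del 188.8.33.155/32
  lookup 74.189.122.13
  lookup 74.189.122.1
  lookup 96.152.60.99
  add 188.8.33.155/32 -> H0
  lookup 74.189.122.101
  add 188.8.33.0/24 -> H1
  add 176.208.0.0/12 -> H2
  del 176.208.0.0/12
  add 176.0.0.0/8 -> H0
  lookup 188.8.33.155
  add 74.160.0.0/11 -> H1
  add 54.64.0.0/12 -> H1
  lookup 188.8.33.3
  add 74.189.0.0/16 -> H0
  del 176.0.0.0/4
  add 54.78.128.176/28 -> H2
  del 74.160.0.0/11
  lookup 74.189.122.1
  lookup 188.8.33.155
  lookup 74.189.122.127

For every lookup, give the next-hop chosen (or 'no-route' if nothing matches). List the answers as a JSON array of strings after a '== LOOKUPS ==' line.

Apply in order:
  add 74.189.122.0/24 -> H2 at depth 24
  del 74.189.122.0/24 (clear depth 24)
  add 176.208.0.0/12 -> H1 at depth 12
  Q 37.20.246.183: descend 0 ; hops seen [∅] ; pick no-route
  add 176.0.0.0/4 -> H1 at depth 4
  add 74.189.122.0/24 -> H0 at depth 24
  add 188.8.33.155/32 -> H2 at depth 32
  Q 176.215.58.161: descend 101100001101 ; hops seen [H1,H1] ; pick H1
  Q 74.189.122.199: descend 010010101011110101111010 ; hops seen [H0] ; pick H0
  del 188.8.33.155/32 (clear depth 32)
  Q 74.189.122.13: descend 010010101011110101111010 ; hops seen [H0] ; pick H0
  Q 74.189.122.1: descend 010010101011110101111010 ; hops seen [H0] ; pick H0
  Q 96.152.60.99: descend 01 ; hops seen [∅] ; pick no-route
  add 188.8.33.155/32 -> H0 at depth 32
  Q 74.189.122.101: descend 010010101011110101111010 ; hops seen [H0] ; pick H0
  add 188.8.33.0/24 -> H1 at depth 24
  add 176.208.0.0/12 -> H2 at depth 12
  del 176.208.0.0/12 (clear depth 12)
  add 176.0.0.0/8 -> H0 at depth 8
  Q 188.8.33.155: descend 10111100000010000010000110011011 ; hops seen [H1,H1,H0] ; pick H0
  add 74.160.0.0/11 -> H1 at depth 11
  add 54.64.0.0/12 -> H1 at depth 12
  Q 188.8.33.3: descend 101111000000100000100001 ; hops seen [H1,H1] ; pick H1
  add 74.189.0.0/16 -> H0 at depth 16
  del 176.0.0.0/4 (clear depth 4)
  add 54.78.128.176/28 -> H2 at depth 28
  del 74.160.0.0/11 (clear depth 11)
  Q 74.189.122.1: descend 010010101011110101111010 ; hops seen [H0,H0] ; pick H0
  Q 188.8.33.155: descend 10111100000010000010000110011011 ; hops seen [H1,H0] ; pick H0
  Q 74.189.122.127: descend 010010101011110101111010 ; hops seen [H0,H0] ; pick H0

== LOOKUPS ==
["no-route","H1","H0","H0","H0","no-route","H0","H0","H1","H0","H0","H0"]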